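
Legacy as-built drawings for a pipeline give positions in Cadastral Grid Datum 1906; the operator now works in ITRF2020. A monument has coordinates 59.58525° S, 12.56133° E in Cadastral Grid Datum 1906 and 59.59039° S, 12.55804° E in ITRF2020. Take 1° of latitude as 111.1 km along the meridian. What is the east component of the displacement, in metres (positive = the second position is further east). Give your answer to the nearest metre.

Δφ = -59.59039° − -59.58525° = -0.00514°; Δλ = 12.55804° − 12.56133° = -0.00329°.
ΔN = Δφ × 111100 = -571.1 m; ΔE = Δλ × 111100 × cos(-59.58525°) = -0.00329 × 111100 × 0.506256 = -185.0 m.

ΔE = -185 m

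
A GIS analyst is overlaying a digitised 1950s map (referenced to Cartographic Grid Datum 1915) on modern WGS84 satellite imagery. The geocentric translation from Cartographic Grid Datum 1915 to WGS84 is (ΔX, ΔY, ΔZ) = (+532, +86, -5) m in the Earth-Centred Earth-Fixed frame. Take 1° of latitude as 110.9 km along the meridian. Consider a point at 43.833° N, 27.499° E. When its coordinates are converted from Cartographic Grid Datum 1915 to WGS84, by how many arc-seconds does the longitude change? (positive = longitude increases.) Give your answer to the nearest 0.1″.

Δλ = -7.6″

sin φ = 0.692559, cos φ = 0.721361, sin λ = 0.461733, cos λ = 0.887019.
East component: ΔE = −sin λ·ΔX + cos λ·ΔY = −(0.461733)(532) + (0.887019)(86) = -169.36 m.
1° of latitude spans 110900 m; at latitude φ, 1° of longitude spans that × cos φ = 79999.0 m, so Δλ = -169.36 / 79999.0 × 3600 = -7.621″.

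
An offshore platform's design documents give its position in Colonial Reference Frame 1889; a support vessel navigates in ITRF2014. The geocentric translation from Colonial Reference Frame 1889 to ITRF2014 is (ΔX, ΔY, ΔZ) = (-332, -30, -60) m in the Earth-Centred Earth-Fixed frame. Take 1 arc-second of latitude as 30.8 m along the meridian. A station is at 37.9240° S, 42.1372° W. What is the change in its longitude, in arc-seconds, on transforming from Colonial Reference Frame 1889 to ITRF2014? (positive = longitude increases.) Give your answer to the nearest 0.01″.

sin φ = -0.614616, cos φ = 0.788827, sin λ = -0.670908, cos λ = 0.741540.
East component: ΔE = −sin λ·ΔX + cos λ·ΔY = −(-0.670908)(-332) + (0.741540)(-30) = -244.99 m.
1° of latitude spans 3600 × 30.80 = 110880 m; at latitude φ, 1° of longitude spans that × cos φ = 87465.1 m, so Δλ = -244.99 / 87465.1 × 3600 = -10.084″.

Δλ = -10.08″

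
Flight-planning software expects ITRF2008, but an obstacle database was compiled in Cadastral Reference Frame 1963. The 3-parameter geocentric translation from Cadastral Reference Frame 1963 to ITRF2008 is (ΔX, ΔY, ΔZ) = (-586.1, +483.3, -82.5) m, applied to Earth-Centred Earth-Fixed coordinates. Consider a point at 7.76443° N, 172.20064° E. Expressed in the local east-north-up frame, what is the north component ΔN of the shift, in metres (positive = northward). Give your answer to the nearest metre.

ΔN = -169 m

At φ = 7.76443°, λ = 172.20064°: sin φ = 0.135100, cos φ = 0.990832, sin λ = 0.135705, cos λ = -0.990749.
ΔN = −sin φ cos λ·ΔX − sin φ sin λ·ΔY + cos φ·ΔZ = −(0.135100)(-0.990749)(-586.1) − (0.135100)(0.135705)(483.3) + (0.990832)(-82.5) = -169.05 m.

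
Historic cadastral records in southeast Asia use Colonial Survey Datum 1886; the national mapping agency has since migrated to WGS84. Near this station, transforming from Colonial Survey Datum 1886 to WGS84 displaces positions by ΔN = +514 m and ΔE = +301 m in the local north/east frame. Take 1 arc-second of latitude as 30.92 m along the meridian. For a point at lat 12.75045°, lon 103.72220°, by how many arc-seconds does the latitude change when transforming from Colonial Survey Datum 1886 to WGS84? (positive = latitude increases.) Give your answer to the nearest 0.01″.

Δφ = 16.62″

1″ of latitude = 30.92 m, so Δφ = 514.0 / 30.92 = 16.624″.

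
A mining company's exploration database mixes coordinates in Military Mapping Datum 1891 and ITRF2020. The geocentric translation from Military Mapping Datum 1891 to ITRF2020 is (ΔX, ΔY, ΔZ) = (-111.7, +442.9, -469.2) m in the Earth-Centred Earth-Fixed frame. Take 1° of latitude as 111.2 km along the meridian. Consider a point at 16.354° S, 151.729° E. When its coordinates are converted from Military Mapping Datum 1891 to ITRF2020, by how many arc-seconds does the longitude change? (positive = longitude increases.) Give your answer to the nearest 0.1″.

Δλ = -11.4″

sin φ = -0.281571, cos φ = 0.959540, sin λ = 0.473642, cos λ = -0.880717.
East component: ΔE = −sin λ·ΔX + cos λ·ΔY = −(0.473642)(-111.7) + (-0.880717)(442.9) = -337.16 m.
1° of latitude spans 111200 m; at latitude φ, 1° of longitude spans that × cos φ = 106700.9 m, so Δλ = -337.16 / 106700.9 × 3600 = -11.376″.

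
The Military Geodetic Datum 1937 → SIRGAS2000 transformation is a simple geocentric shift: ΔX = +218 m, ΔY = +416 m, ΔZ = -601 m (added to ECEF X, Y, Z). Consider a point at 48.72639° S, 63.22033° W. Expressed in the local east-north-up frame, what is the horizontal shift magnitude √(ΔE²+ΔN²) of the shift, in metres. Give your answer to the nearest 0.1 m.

At φ = -48.72639°, λ = -63.22033°: sin φ = -0.751568, cos φ = 0.659656, sin λ = -0.892746, cos λ = 0.450561.
ΔE = −sin λ·ΔX + cos λ·ΔY = −(-0.892746)·(218) + (0.450561)·(416) = 382.05 m.
ΔN = −sin φ cos λ·ΔX − sin φ sin λ·ΔY + cos φ·ΔZ = −(-0.751568)(0.450561)(218) − (-0.751568)(-0.892746)(416) + (0.659656)(-601) = -601.75 m.
Horizontal magnitude = √(ΔE² + ΔN²) = √(382.05² + (-601.75)²) = 712.79 m.

712.8 m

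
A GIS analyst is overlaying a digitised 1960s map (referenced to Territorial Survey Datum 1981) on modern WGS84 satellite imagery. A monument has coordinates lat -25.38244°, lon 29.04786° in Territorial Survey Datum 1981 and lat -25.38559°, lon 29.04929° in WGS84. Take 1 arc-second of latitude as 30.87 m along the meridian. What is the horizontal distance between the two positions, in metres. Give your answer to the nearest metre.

Δφ = -25.38559° − -25.38244° = -0.00315°; Δλ = 29.04929° − 29.04786° = +0.00143°.
1° of latitude = 3600 × 30.87 = 111132 m.
ΔN = Δφ × 111132 = -350.1 m; ΔE = Δλ × 111132 × cos(-25.38244°) = +0.00143 × 111132 × 0.903467 = 143.6 m.
Distance = √(ΔE² + ΔN²) = √(143.6² + (-350.1)²) = 378.4 m.

378 m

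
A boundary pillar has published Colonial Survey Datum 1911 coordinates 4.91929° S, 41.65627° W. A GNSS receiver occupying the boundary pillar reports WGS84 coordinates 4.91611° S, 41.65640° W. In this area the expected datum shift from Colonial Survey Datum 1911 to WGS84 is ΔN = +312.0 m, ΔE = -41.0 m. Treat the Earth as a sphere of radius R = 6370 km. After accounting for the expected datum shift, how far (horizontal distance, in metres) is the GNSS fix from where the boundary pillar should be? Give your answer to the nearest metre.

Observed coordinate differences: Δφ = +0.00318°, Δλ = -0.00013°.
Converting to metres (1° lat = 111177 m, cos φ = 0.996316): observed ΔN = 353.5 m, observed ΔE = -14.4 m.
Subtracting the expected shift leaves a residual of 353.5 − (312.0) = 41.5 m north and -14.4 − (-41.0) = 26.6 m east.
Residual distance = √(41.5² + 26.6²) = 49.3 m.

49 m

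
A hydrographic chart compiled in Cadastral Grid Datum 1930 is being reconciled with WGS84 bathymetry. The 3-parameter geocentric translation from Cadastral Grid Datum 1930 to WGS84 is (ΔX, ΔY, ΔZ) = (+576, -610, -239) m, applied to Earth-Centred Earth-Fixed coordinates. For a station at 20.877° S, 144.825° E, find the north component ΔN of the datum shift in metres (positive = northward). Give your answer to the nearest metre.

ΔN = -516 m

The local north axis is (−sin φ cos λ, −sin φ sin λ, cos φ), giving ΔN = -167.783 − 125.228 − 223.309 = -516.32 m.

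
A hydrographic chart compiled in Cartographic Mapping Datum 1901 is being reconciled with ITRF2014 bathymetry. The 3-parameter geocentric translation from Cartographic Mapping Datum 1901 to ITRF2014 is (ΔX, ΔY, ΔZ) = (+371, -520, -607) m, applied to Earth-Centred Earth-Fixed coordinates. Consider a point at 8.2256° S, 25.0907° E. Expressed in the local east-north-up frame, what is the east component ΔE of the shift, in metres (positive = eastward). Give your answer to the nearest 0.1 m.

At φ = -8.2256°, λ = 25.0907°: sin φ = -0.143071, cos φ = 0.989712, sin λ = 0.424052, cos λ = 0.905638.
ΔE = −sin λ·ΔX + cos λ·ΔY = −(0.424052)·(371) + (0.905638)·(-520) = -628.26 m.

ΔE = -628.3 m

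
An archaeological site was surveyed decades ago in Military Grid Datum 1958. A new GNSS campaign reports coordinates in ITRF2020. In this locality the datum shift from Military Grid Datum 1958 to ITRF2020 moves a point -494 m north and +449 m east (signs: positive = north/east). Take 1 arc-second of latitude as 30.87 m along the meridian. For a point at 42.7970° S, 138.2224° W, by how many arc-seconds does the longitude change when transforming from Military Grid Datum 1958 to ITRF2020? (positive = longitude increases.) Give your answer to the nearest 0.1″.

At latitude -42.7970°, cos φ = 0.733765.
1″ of longitude at this latitude = 30.87 × cos φ = 22.6513 m, so Δλ = 449.0 / 22.6513 = 19.822″.

Δλ = 19.8″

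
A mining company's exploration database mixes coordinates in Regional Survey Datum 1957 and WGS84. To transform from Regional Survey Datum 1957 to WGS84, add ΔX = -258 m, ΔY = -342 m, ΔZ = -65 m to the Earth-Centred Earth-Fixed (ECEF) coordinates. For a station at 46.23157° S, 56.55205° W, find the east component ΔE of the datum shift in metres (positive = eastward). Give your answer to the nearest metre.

The local east axis at (φ, λ) is (−sin λ, cos λ, 0), so ΔE = −sin(-56.55205°)·(-258) + cos(-56.55205°)·(-342) = -403.78 m.

ΔE = -404 m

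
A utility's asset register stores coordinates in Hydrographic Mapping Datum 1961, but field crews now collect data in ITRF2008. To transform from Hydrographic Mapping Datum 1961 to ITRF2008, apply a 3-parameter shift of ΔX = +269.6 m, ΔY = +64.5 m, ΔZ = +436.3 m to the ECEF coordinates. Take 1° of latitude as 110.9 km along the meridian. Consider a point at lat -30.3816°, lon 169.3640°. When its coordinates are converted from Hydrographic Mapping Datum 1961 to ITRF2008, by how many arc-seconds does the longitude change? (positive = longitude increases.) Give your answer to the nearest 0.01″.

Δλ = -4.26″

sin φ = -0.505757, cos φ = 0.862676, sin λ = 0.184569, cos λ = -0.982820.
East component: ΔE = −sin λ·ΔX + cos λ·ΔY = −(0.184569)(269.6) + (-0.982820)(64.5) = -113.15 m.
1° of latitude spans 110900 m; at latitude φ, 1° of longitude spans that × cos φ = 95670.8 m, so Δλ = -113.15 / 95670.8 × 3600 = -4.258″.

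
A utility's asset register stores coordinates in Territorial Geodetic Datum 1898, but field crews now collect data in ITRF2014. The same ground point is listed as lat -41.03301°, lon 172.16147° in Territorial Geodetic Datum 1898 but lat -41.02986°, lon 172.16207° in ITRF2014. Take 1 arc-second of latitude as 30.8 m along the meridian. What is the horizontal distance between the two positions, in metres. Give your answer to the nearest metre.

Δφ = -41.02986° − -41.03301° = +0.00315°; Δλ = 172.16207° − 172.16147° = +0.00060°.
1° of latitude = 3600 × 30.80 = 110880 m.
ΔN = Δφ × 110880 = 349.3 m; ΔE = Δλ × 110880 × cos(-41.03301°) = +0.00060 × 110880 × 0.754331 = 50.2 m.
Distance = √(ΔE² + ΔN²) = √(50.2² + 349.3²) = 352.9 m.

353 m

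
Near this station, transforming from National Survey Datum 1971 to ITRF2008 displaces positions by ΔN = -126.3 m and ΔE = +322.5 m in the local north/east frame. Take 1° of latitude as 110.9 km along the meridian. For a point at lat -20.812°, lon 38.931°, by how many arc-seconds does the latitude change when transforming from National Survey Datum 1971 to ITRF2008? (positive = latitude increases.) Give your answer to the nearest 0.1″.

Δφ = -4.1″

1° of latitude = 110.9 km, so Δφ = -126.3 / 110900 = -0.0011389° = -4.100″.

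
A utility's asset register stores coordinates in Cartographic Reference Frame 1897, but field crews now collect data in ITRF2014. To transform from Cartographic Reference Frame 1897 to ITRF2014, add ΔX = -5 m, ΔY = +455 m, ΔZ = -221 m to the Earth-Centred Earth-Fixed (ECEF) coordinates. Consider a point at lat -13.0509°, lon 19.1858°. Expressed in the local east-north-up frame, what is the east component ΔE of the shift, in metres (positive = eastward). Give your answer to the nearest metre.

The local east axis at (φ, λ) is (−sin λ, cos λ, 0), so ΔE = −sin(19.1858°)·(-5) + cos(19.1858°)·455 = 431.37 m.

ΔE = 431 m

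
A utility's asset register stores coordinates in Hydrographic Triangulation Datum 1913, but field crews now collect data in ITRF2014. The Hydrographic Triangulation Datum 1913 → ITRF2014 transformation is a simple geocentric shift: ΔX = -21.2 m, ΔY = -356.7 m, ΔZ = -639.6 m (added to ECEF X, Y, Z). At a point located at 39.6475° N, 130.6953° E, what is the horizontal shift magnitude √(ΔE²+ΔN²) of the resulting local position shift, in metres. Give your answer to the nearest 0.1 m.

At φ = 39.6475°, λ = 130.6953°: sin φ = 0.638063, cos φ = 0.769985, sin λ = 0.758188, cos λ = -0.652036.
ΔE = −sin λ·ΔX + cos λ·ΔY = −(0.758188)·(-21.2) + (-0.652036)·(-356.7) = 248.65 m.
ΔN = −sin φ cos λ·ΔX − sin φ sin λ·ΔY + cos φ·ΔZ = −(0.638063)(-0.652036)(-21.2) − (0.638063)(0.758188)(-356.7) + (0.769985)(-639.6) = -328.74 m.
Horizontal magnitude = √(ΔE² + ΔN²) = √(248.65² + (-328.74)²) = 412.19 m.

412.2 m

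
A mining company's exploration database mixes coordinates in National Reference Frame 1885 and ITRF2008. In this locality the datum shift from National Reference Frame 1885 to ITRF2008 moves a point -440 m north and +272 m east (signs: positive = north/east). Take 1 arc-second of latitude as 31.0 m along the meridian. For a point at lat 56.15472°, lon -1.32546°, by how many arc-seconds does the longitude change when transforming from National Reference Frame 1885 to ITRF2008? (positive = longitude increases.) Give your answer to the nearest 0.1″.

Δλ = 15.8″

At latitude 56.15472°, cos φ = 0.556952.
1″ of longitude at this latitude = 31.00 × cos φ = 17.2655 m, so Δλ = 272.0 / 17.2655 = 15.754″.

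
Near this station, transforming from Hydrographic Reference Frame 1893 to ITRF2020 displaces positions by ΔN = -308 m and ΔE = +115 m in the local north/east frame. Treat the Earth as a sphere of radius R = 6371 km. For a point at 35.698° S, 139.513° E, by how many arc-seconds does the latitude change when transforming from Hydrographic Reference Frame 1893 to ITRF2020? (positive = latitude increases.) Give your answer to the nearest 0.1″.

On a sphere of radius R, 1 rad of latitude = R, so Δφ = ΔN / R = -308.0 / 6371000 = -4.8344e-05 rad = -9.972″.

Δφ = -10.0″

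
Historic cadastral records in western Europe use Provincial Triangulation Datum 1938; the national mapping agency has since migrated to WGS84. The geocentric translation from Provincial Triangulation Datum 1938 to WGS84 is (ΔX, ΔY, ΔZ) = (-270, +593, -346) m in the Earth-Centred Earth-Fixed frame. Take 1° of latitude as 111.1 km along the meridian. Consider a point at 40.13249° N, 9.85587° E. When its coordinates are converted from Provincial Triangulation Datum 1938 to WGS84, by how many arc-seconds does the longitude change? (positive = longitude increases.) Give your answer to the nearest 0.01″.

Δλ = 26.72″

sin φ = 0.644557, cos φ = 0.764556, sin λ = 0.171170, cos λ = 0.985241.
East component: ΔE = −sin λ·ΔX + cos λ·ΔY = −(0.171170)(-270) + (0.985241)(593) = 630.46 m.
1° of latitude spans 111100 m; at latitude φ, 1° of longitude spans that × cos φ = 84942.2 m, so Δλ = 630.46 / 84942.2 × 3600 = 26.720″.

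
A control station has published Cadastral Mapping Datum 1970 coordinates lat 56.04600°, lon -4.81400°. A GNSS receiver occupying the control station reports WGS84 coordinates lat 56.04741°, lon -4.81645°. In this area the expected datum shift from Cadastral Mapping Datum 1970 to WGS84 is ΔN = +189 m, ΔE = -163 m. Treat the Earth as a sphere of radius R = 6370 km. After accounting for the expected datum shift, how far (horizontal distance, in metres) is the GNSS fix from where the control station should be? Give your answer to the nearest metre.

Observed coordinate differences: Δφ = +0.00141°, Δλ = -0.00245°.
Converting to metres (1° lat = 111177 m, cos φ = 0.558527): observed ΔN = 156.8 m, observed ΔE = -152.1 m.
Subtracting the expected shift leaves a residual of 156.8 − (189) = -32.2 m north and -152.1 − (-163) = 10.9 m east.
Residual distance = √((-32.2)² + 10.9²) = 34.0 m.

34 m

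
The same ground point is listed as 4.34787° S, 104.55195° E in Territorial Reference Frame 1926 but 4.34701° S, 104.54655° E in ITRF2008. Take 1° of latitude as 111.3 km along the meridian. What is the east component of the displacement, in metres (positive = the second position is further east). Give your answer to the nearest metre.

ΔE = -599 m

Δφ = -4.34701° − -4.34787° = +0.00086°; Δλ = 104.54655° − 104.55195° = -0.00540°.
ΔN = Δφ × 111300 = 95.7 m; ΔE = Δλ × 111300 × cos(-4.34787°) = -0.00540 × 111300 × 0.997122 = -599.3 m.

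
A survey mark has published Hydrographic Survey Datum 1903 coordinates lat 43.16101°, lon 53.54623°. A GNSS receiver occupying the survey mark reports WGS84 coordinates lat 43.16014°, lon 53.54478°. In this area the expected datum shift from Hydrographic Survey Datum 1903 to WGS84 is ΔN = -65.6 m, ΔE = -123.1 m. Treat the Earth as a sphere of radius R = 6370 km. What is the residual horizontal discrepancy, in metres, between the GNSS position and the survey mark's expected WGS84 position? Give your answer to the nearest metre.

32 m

Observed coordinate differences: Δφ = -0.00087°, Δλ = -0.00145°.
Converting to metres (1° lat = 111177 m, cos φ = 0.729434): observed ΔN = -96.7 m, observed ΔE = -117.6 m.
Subtracting the expected shift leaves a residual of -96.7 − (-65.6) = -31.1 m north and -117.6 − (-123.1) = 5.5 m east.
Residual distance = √((-31.1)² + 5.5²) = 31.6 m.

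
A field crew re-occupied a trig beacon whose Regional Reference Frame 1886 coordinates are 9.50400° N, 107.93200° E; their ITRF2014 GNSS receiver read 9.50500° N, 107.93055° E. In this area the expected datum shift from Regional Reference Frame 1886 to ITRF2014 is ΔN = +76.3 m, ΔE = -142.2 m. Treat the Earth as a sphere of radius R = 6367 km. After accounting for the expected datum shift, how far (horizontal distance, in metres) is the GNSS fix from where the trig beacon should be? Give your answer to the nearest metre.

Observed coordinate differences: Δφ = +0.00100°, Δλ = -0.00145°.
Converting to metres (1° lat = 111125 m, cos φ = 0.986274): observed ΔN = 111.1 m, observed ΔE = -158.9 m.
Subtracting the expected shift leaves a residual of 111.1 − (76.3) = 34.8 m north and -158.9 − (-142.2) = -16.7 m east.
Residual distance = √(34.8² + (-16.7)²) = 38.6 m.

39 m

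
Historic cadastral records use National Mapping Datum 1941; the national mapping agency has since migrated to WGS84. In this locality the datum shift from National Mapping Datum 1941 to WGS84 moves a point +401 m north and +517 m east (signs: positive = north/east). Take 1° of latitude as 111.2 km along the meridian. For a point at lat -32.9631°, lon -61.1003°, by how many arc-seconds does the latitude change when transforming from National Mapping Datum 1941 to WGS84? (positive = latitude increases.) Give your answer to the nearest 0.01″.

Δφ = 12.98″

1° of latitude = 111.2 km, so Δφ = 401.0 / 111200 = 0.0036061° = 12.982″.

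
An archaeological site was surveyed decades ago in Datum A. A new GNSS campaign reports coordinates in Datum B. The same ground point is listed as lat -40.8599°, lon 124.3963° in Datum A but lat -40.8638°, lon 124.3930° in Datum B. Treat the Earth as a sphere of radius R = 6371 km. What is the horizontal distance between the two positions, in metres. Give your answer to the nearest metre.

515 m

Δφ = -40.8638° − -40.8599° = -0.0039°; Δλ = 124.3930° − 124.3963° = -0.0033°.
1° along a meridian = πR/180 = 111195 m.
ΔN = Δφ × 111195 = -433.7 m; ΔE = Δλ × 111195 × cos(-40.8599°) = -0.0033 × 111195 × 0.756312 = -277.5 m.
Distance = √(ΔE² + ΔN²) = √((-277.5)² + (-433.7)²) = 514.9 m.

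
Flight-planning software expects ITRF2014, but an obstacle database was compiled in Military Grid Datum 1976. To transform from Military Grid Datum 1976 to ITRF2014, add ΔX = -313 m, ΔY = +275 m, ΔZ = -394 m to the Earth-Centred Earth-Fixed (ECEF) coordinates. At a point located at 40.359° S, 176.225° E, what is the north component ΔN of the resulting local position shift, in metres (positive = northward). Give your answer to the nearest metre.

The local north axis is (−sin φ cos λ, −sin φ sin λ, cos φ), giving ΔN = 202.251 + 11.725 − 300.229 = -86.25 m.

ΔN = -86 m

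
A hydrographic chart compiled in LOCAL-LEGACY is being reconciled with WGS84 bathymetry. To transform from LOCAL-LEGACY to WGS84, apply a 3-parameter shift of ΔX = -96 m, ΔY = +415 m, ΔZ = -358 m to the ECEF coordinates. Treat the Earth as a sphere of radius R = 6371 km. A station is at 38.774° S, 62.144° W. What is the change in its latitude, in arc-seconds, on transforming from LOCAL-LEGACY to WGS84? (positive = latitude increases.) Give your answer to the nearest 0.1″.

Δφ = -17.4″

sin φ = -0.626250, cos φ = 0.779622, sin λ = -0.884125, cos λ = 0.467251.
North component: ΔN = −sin φ cos λ·ΔX − sin φ sin λ·ΔY + cos φ·ΔZ = −(-0.626250)(0.467251)(-96) − (-0.626250)(-0.884125)(415) + (0.779622)(-358) = -536.97 m.
1° of latitude spans πR/180 = 111195 m, so Δφ = -536.97 / 111195 × 3600 = -17.385″.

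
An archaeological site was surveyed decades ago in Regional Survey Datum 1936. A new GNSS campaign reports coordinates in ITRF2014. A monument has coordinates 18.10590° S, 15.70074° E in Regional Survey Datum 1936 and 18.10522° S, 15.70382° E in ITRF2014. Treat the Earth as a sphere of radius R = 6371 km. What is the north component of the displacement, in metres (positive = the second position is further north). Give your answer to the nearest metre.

ΔN = 76 m

Δφ = -18.10522° − -18.10590° = +0.00068°; Δλ = 15.70382° − 15.70074° = +0.00308°.
1° along a meridian = πR/180 = 111195 m.
ΔN = Δφ × 111195 = 75.6 m; ΔE = Δλ × 111195 × cos(-18.10590°) = +0.00308 × 111195 × 0.950484 = 325.5 m.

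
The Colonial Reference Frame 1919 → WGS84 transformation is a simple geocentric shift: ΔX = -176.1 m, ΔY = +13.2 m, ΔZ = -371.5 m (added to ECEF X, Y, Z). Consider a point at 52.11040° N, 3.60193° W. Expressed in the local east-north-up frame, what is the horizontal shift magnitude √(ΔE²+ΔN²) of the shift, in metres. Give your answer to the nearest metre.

89 m

At φ = 52.11040°, λ = -3.60193°: sin φ = 0.789196, cos φ = 0.614142, sin λ = -0.062824, cos λ = 0.998025.
ΔE = −sin λ·ΔX + cos λ·ΔY = −(-0.062824)·(-176.1) + (0.998025)·(13.2) = 2.11 m.
ΔN = −sin φ cos λ·ΔX − sin φ sin λ·ΔY + cos φ·ΔZ = −(0.789196)(0.998025)(-176.1) − (0.789196)(-0.062824)(13.2) + (0.614142)(-371.5) = -88.80 m.
Horizontal magnitude = √(ΔE² + ΔN²) = √(2.11² + (-88.80)²) = 88.82 m.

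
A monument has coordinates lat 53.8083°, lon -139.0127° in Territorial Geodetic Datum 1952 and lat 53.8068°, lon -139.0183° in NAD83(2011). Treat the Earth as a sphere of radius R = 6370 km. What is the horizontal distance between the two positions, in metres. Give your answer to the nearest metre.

404 m

Δφ = 53.8068° − 53.8083° = -0.0015°; Δλ = -139.0183° − -139.0127° = -0.0056°.
1° along a meridian = πR/180 = 111177 m.
ΔN = Δφ × 111177 = -166.8 m; ΔE = Δλ × 111177 × cos(53.8083°) = -0.0056 × 111177 × 0.590489 = -367.6 m.
Distance = √(ΔE² + ΔN²) = √((-367.6)² + (-166.8)²) = 403.7 m.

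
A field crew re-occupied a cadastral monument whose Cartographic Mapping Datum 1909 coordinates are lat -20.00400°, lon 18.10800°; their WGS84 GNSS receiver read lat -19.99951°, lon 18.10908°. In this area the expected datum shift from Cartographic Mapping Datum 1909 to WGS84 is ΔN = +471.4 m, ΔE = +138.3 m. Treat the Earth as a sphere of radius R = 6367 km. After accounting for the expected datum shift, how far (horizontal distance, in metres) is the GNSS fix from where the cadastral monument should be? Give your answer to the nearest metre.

Observed coordinate differences: Δφ = +0.00449°, Δλ = +0.00108°.
Converting to metres (1° lat = 111125 m, cos φ = 0.939669): observed ΔN = 499.0 m, observed ΔE = 112.8 m.
Subtracting the expected shift leaves a residual of 499.0 − (471.4) = 27.6 m north and 112.8 − (138.3) = -25.5 m east.
Residual distance = √(27.6² + (-25.5)²) = 37.6 m.

38 m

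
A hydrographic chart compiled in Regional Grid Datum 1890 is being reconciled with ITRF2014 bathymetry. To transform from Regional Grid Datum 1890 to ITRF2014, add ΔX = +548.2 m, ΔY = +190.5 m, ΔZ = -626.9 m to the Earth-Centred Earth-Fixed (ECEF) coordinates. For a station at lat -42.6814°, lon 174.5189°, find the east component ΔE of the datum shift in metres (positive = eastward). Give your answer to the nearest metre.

ΔE = -242 m

The local east axis at (φ, λ) is (−sin λ, cos λ, 0), so ΔE = −sin(174.5189°)·548.2 + cos(174.5189°)·190.5 = -241.99 m.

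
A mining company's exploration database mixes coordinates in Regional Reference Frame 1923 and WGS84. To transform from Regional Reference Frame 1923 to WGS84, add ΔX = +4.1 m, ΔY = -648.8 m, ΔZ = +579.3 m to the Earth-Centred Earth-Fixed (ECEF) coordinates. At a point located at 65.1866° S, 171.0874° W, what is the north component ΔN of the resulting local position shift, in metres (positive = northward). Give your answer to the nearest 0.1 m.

ΔN = 330.7 m

The local north axis is (−sin φ cos λ, −sin φ sin λ, cos φ), giving ΔN = -3.677 + 91.237 + 243.112 = 330.67 m.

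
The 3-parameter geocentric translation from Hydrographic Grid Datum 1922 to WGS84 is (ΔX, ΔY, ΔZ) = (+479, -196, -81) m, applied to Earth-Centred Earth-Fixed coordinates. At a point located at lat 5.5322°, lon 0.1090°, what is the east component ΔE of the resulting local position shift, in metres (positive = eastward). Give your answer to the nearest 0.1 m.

ΔE = -196.9 m

The local east axis at (φ, λ) is (−sin λ, cos λ, 0), so ΔE = −sin(0.1090°)·479 + cos(0.1090°)·(-196) = -196.91 m.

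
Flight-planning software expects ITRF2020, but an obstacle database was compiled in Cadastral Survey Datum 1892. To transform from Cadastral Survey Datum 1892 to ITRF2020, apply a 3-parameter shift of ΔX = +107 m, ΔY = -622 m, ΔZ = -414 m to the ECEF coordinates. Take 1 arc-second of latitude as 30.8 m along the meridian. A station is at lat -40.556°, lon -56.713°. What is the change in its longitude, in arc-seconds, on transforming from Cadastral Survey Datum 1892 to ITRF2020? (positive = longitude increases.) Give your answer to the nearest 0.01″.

Δλ = -10.77″

sin φ = -0.650191, cos φ = 0.759771, sin λ = -0.835932, cos λ = 0.548833.
East component: ΔE = −sin λ·ΔX + cos λ·ΔY = −(-0.835932)(107) + (0.548833)(-622) = -251.93 m.
1° of latitude spans 3600 × 30.80 = 110880 m; at latitude φ, 1° of longitude spans that × cos φ = 84243.4 m, so Δλ = -251.93 / 84243.4 × 3600 = -10.766″.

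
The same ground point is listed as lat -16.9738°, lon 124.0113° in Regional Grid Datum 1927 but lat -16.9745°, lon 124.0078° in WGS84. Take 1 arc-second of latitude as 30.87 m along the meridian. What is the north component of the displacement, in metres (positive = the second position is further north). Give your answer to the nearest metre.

Δφ = -16.9745° − -16.9738° = -0.0007°; Δλ = 124.0078° − 124.0113° = -0.0035°.
1° of latitude = 3600 × 30.87 = 111132 m.
ΔN = Δφ × 111132 = -77.8 m; ΔE = Δλ × 111132 × cos(-16.9738°) = -0.0035 × 111132 × 0.956438 = -372.0 m.

ΔN = -78 m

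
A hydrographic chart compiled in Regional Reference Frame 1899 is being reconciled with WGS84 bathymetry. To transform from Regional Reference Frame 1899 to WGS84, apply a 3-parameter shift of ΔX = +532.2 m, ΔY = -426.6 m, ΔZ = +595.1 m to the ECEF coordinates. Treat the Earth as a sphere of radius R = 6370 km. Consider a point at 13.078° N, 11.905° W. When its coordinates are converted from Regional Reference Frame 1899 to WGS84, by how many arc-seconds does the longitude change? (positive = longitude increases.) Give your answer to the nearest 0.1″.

Δλ = -10.2″

sin φ = 0.226277, cos φ = 0.974063, sin λ = -0.206290, cos λ = 0.978491.
East component: ΔE = −sin λ·ΔX + cos λ·ΔY = −(-0.206290)(532.2) + (0.978491)(-426.6) = -307.64 m.
1° of latitude spans πR/180 = 111177 m; at latitude φ, 1° of longitude spans that × cos φ = 108293.9 m, so Δλ = -307.64 / 108293.9 × 3600 = -10.227″.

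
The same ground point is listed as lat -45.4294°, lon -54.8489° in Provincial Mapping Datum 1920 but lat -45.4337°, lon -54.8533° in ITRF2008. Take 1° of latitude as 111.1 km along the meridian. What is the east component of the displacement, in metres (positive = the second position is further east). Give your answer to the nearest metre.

Δφ = -45.4337° − -45.4294° = -0.0043°; Δλ = -54.8533° − -54.8489° = -0.0044°.
ΔN = Δφ × 111100 = -477.7 m; ΔE = Δλ × 111100 × cos(-45.4294°) = -0.0044 × 111100 × 0.701788 = -343.1 m.

ΔE = -343 m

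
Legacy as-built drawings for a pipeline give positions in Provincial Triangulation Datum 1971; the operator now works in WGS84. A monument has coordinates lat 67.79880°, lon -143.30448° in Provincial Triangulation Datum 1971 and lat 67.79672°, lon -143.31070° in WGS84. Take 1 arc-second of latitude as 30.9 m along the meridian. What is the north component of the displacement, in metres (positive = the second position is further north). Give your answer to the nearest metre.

ΔN = -231 m

Δφ = 67.79672° − 67.79880° = -0.00208°; Δλ = -143.31070° − -143.30448° = -0.00622°.
1° of latitude = 3600 × 30.90 = 111240 m.
ΔN = Δφ × 111240 = -231.4 m; ΔE = Δλ × 111240 × cos(67.79880°) = -0.00622 × 111240 × 0.377860 = -261.4 m.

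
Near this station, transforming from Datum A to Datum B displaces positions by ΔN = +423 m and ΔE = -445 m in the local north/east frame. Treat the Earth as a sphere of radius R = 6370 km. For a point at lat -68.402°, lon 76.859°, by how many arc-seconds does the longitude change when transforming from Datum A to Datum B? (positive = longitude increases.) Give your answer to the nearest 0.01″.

At latitude -68.402°, cos φ = 0.368092.
One radian of longitude at latitude φ spans R cos φ, so Δλ = ΔE / (R cos φ) = -445.0 / (6370000 × 0.368092) = -1.8979e-04 rad = -39.146″.

Δλ = -39.15″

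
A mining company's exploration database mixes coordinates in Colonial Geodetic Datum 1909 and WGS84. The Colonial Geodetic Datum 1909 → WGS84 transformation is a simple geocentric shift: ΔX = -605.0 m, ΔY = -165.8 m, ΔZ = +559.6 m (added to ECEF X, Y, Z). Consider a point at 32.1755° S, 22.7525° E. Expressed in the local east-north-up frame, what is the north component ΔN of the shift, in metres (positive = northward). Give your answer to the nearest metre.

The local north axis is (−sin φ cos λ, −sin φ sin λ, cos φ), giving ΔN = -297.101 − 34.147 + 473.657 = 142.41 m.

ΔN = 142 m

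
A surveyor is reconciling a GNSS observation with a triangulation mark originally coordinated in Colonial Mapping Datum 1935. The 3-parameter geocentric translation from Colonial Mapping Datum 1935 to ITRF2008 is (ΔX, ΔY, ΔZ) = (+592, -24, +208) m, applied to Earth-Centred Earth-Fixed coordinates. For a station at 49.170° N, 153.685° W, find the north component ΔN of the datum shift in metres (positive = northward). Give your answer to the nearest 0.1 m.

At φ = 49.170°, λ = -153.685°: sin φ = 0.756653, cos φ = 0.653817, sin λ = -0.443306, cos λ = -0.896370.
ΔN = −sin φ cos λ·ΔX − sin φ sin λ·ΔY + cos φ·ΔZ = −(0.756653)(-0.896370)(592) − (0.756653)(-0.443306)(-24) + (0.653817)(208) = 529.46 m.

ΔN = 529.5 m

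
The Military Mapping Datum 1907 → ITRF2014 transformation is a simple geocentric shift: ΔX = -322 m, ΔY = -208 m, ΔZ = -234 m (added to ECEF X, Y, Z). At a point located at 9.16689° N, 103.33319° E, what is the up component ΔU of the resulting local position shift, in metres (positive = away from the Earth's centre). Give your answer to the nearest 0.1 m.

ΔU = -163.8 m

The local up (radial) axis is (cos φ cos λ, cos φ sin λ, sin φ), giving ΔU = 73.309 − 199.809 − 37.279 = -163.78 m.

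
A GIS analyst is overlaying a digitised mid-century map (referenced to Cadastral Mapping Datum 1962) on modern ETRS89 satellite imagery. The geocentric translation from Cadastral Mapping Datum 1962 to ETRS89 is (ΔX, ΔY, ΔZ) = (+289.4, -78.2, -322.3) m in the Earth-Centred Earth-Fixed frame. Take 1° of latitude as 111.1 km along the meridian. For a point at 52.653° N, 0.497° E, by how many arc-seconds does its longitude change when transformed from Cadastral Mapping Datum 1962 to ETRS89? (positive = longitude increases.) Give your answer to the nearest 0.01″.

sin φ = 0.794976, cos φ = 0.606641, sin λ = 0.008674, cos λ = 0.999962.
East component: ΔE = −sin λ·ΔX + cos λ·ΔY = −(0.008674)(289.4) + (0.999962)(-78.2) = -80.71 m.
1° of latitude spans 111100 m; at latitude φ, 1° of longitude spans that × cos φ = 67397.8 m, so Δλ = -80.71 / 67397.8 × 3600 = -4.311″.

Δλ = -4.31″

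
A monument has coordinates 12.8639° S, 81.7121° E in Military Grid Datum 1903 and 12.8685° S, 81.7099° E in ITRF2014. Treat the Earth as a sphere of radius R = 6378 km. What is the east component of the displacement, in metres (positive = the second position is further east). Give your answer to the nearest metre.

ΔE = -239 m

Δφ = -12.8685° − -12.8639° = -0.0046°; Δλ = 81.7099° − 81.7121° = -0.0022°.
1° along a meridian = πR/180 = 111317 m.
ΔN = Δφ × 111317 = -512.1 m; ΔE = Δλ × 111317 × cos(-12.8639°) = -0.0022 × 111317 × 0.974902 = -238.8 m.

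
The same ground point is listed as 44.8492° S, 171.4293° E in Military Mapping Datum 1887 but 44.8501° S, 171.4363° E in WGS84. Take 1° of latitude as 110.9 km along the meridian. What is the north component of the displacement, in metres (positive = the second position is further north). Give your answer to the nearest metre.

ΔN = -100 m

Δφ = -44.8501° − -44.8492° = -0.0009°; Δλ = 171.4363° − 171.4293° = +0.0070°.
ΔN = Δφ × 110900 = -99.8 m; ΔE = Δλ × 110900 × cos(-44.8492°) = +0.0070 × 110900 × 0.708965 = 550.4 m.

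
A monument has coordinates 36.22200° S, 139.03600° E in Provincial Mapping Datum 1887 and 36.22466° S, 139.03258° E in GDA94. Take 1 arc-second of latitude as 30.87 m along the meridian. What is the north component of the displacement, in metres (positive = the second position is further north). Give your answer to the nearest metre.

ΔN = -296 m

Δφ = -36.22466° − -36.22200° = -0.00266°; Δλ = 139.03258° − 139.03600° = -0.00342°.
1° of latitude = 3600 × 30.87 = 111132 m.
ΔN = Δφ × 111132 = -295.6 m; ΔE = Δλ × 111132 × cos(-36.22200°) = -0.00342 × 111132 × 0.806733 = -306.6 m.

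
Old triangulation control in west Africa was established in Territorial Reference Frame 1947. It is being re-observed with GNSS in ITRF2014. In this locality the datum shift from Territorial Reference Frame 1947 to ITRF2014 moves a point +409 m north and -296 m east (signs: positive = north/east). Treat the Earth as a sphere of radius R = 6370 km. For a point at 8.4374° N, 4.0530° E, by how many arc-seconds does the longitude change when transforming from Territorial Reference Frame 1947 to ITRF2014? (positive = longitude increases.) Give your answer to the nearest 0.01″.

Δλ = -9.69″

At latitude 8.4374°, cos φ = 0.989177.
One radian of longitude at latitude φ spans R cos φ, so Δλ = ΔE / (R cos φ) = -296.0 / (6370000 × 0.989177) = -4.6976e-05 rad = -9.690″.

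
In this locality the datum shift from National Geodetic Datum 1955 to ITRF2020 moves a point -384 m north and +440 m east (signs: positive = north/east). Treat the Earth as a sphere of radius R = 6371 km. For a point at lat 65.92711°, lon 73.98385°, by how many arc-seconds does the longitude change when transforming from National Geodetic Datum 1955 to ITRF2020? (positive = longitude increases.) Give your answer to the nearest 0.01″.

At latitude 65.92711°, cos φ = 0.407898.
One radian of longitude at latitude φ spans R cos φ, so Δλ = ΔE / (R cos φ) = 440.0 / (6371000 × 0.407898) = 1.6931e-04 rad = 34.924″.

Δλ = 34.92″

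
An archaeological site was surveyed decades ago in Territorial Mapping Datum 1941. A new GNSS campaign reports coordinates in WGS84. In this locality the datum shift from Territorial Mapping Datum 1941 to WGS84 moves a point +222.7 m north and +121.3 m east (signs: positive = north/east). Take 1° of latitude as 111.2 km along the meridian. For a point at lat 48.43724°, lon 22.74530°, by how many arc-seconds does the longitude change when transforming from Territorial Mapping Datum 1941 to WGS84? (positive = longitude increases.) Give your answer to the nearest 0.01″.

At latitude 48.43724°, cos φ = 0.663440.
1° of longitude at this latitude = 111.2 × cos φ = 73.77 km, so Δλ = 121.3 / 73774.5 = 0.0016442° = 5.919″.

Δλ = 5.92″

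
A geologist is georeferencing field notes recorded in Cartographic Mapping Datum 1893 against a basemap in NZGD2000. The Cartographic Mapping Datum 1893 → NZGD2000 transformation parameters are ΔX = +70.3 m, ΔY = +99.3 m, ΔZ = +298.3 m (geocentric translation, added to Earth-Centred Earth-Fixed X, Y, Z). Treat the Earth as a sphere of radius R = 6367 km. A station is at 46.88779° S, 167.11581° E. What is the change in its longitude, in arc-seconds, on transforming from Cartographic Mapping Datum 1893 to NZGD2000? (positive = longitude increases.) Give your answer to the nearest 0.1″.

Δλ = -5.3″

sin φ = -0.730017, cos φ = 0.683429, sin λ = 0.222981, cos λ = -0.974823.
East component: ΔE = −sin λ·ΔX + cos λ·ΔY = −(0.222981)(70.3) + (-0.974823)(99.3) = -112.48 m.
1° of latitude spans πR/180 = 111125 m; at latitude φ, 1° of longitude spans that × cos φ = 75946.2 m, so Δλ = -112.48 / 75946.2 × 3600 = -5.332″.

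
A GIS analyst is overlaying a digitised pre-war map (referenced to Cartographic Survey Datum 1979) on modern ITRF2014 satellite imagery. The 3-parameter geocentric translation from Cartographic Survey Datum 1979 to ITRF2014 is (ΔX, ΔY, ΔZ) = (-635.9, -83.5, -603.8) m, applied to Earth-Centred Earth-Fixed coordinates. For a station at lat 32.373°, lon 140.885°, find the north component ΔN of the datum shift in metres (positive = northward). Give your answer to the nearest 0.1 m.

ΔN = -745.9 m

At φ = 32.373°, λ = 140.885°: sin φ = 0.535429, cos φ = 0.844580, sin λ = 0.630879, cos λ = -0.775881.
ΔN = −sin φ cos λ·ΔX − sin φ sin λ·ΔY + cos φ·ΔZ = −(0.535429)(-0.775881)(-635.9) − (0.535429)(0.630879)(-83.5) + (0.844580)(-603.8) = -745.92 m.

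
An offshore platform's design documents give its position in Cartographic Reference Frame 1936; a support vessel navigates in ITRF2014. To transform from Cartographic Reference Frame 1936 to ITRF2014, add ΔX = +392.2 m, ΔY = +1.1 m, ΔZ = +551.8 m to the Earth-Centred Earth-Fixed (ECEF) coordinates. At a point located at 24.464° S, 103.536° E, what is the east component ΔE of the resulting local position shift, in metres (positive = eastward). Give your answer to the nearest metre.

ΔE = -382 m

The local east axis at (φ, λ) is (−sin λ, cos λ, 0), so ΔE = −sin(103.536°)·392.2 + cos(103.536°)·1.1 = -381.56 m.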